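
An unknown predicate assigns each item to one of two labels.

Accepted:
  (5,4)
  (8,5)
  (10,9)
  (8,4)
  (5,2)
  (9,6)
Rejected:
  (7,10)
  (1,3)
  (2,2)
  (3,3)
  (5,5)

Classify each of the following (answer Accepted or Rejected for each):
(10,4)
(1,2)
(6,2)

Accepted, Rejected, Accepted

Looking at the examples, the only property every 'Accepted' case has and every 'Rejected' case lacks is: first > second.
(10,4): 10 > 4 — satisfies this, so Accepted. (1,2): 1 < 2 — does not pass, so Rejected. (6,2): 6 > 2 — satisfies this, so Accepted.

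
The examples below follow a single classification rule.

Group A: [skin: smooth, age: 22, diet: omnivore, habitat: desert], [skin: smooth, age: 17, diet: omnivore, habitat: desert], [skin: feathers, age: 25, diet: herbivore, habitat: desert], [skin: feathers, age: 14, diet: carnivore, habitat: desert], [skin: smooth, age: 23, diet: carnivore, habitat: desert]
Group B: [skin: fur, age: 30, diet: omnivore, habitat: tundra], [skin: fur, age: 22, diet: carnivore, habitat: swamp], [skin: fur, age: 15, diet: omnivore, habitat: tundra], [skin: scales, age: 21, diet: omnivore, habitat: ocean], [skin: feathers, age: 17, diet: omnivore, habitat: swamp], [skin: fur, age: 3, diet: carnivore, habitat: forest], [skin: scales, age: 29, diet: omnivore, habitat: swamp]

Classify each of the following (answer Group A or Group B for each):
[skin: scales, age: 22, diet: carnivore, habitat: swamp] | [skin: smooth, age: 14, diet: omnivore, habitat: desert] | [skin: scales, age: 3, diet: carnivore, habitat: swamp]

Group B, Group A, Group B

A rule that fits every label: habitat is desert — true of each 'Group A' example, false of each 'Group B' one.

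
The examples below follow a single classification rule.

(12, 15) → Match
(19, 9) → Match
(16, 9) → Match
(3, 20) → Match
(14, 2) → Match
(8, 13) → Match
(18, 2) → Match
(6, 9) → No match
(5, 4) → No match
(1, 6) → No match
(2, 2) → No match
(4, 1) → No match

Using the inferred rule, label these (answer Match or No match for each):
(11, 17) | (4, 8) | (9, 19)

Match, No match, Match

Rule: sum ≥ 16. This holds for each 'Match' example and fails for each 'No match' one.
(11, 17) — 11+17 = 28, hence Match. (4, 8) — 4+8 = 12, hence No match. (9, 19) — 9+19 = 28, hence Match.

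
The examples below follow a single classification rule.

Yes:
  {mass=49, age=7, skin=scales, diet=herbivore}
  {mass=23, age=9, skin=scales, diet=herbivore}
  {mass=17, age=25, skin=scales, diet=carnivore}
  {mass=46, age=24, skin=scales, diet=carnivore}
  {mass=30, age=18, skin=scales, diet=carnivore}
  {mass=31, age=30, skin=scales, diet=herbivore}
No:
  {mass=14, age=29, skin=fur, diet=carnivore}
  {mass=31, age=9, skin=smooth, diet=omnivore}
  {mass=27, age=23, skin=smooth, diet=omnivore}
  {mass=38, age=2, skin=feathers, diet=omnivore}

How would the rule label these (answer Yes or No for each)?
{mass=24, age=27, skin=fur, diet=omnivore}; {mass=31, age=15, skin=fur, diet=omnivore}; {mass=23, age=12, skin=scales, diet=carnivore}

'Yes' ⟺ skin is scales.

No, No, Yes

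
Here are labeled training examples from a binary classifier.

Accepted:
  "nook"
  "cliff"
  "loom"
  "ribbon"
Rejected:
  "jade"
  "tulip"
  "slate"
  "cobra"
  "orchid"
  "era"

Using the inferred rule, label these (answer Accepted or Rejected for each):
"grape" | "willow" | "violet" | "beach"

The pattern is that an item is 'Accepted' exactly when: has a double letter.
"grape" → no doubled letter → Rejected. "willow" → 'll' doubled → Accepted. "violet" → no doubled letter → Rejected. "beach" → no doubled letter → Rejected.

Rejected, Accepted, Rejected, Rejected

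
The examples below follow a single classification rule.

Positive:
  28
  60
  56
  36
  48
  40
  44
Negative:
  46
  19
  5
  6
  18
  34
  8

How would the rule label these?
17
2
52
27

Negative, Negative, Positive, Negative

The common property of the 'Positive' items is: multiple of 4 AND at least 18. No 'Negative' item has it.
17 → 17 = 4·4 + 1, 17 < 18 → Negative.
2 → 2 = 4·0 + 2, 2 < 18 → Negative.
52 → 52 = 4·13, 52 ≥ 18 → Positive.
27 → 27 = 4·6 + 3, 27 ≥ 18 → Negative.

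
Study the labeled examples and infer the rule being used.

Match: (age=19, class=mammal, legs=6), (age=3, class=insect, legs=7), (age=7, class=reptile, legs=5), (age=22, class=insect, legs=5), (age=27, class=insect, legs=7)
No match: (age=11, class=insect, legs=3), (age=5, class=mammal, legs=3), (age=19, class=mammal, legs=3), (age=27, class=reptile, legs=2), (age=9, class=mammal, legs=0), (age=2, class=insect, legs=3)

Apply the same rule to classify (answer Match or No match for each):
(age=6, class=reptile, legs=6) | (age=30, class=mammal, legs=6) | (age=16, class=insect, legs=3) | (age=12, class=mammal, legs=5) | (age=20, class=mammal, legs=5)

The rule appears to be: legs ≥ 5.

Match, Match, No match, Match, Match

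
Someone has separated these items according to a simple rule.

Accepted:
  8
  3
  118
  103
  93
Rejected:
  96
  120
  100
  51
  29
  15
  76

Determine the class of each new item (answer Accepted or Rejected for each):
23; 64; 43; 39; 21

Accepted, Rejected, Accepted, Rejected, Rejected

A rule that fits every label: ≡ 3 (mod 5) — true of each 'Accepted' example, false of each 'Rejected' one.
Accepted: 23, since 23 mod 5 = 3. Rejected: 64, since 64 mod 5 = 4. Accepted: 43, since 43 mod 5 = 3. Rejected: 39, since 39 mod 5 = 4. Rejected: 21, since 21 mod 5 = 1.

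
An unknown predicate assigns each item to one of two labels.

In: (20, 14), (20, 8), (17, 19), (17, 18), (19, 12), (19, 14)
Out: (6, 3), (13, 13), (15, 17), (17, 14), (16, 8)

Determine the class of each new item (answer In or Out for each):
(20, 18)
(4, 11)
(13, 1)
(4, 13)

In, Out, Out, Out

The pattern is that an item is 'In' exactly when: max ≥ 18.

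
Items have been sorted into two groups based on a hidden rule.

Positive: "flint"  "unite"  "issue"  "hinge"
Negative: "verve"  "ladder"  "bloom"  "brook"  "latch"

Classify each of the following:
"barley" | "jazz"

All 'Positive' examples share one property — contains 'i' — and every 'Negative' example lacks it.

Negative, Negative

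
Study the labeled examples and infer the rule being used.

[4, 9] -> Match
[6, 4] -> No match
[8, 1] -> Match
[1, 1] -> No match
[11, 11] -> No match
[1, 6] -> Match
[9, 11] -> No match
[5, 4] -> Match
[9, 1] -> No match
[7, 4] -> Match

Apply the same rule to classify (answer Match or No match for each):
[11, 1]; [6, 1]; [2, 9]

The classifier is using: sum is odd.
[11, 1]: No match (11+1 = 12). [6, 1]: Match (6+1 = 7). [2, 9]: Match (2+9 = 11).

No match, Match, Match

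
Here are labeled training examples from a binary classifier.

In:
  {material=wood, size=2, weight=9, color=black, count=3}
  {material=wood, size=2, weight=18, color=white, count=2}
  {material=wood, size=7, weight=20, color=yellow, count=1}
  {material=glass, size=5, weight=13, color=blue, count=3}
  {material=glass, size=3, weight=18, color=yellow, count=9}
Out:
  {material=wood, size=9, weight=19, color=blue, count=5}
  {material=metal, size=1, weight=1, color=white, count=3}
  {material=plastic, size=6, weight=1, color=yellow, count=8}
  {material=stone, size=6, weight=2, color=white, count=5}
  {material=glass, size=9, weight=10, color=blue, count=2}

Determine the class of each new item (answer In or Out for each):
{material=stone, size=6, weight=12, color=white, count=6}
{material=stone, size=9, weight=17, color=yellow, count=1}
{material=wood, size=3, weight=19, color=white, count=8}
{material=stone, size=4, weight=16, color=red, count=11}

One predicate separates the groups cleanly: weight ≥ 9 AND size ≤ 7.
In: {material=stone, size=6, weight=12, color=white, count=6}, since weight = 12, size = 6.
Out: {material=stone, size=9, weight=17, color=yellow, count=1}, since weight = 17, size = 9.
In: {material=wood, size=3, weight=19, color=white, count=8}, since weight = 19, size = 3.
In: {material=stone, size=4, weight=16, color=red, count=11}, since weight = 16, size = 4.

In, Out, In, In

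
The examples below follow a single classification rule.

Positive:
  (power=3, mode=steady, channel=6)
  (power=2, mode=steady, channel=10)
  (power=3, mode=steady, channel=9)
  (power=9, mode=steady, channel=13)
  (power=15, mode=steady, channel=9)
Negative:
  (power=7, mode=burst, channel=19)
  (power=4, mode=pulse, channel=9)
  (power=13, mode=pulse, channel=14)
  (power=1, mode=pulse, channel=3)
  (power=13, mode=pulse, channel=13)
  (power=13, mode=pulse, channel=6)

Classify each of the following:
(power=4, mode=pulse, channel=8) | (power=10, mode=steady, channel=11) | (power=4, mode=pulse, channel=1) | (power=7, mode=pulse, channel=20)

Negative, Positive, Negative, Negative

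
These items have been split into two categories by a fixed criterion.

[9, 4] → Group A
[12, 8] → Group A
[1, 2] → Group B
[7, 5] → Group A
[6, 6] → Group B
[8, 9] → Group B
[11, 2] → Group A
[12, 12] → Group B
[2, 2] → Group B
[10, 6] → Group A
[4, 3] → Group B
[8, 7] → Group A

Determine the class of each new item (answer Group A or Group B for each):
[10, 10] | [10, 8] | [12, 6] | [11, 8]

Group B, Group A, Group A, Group A

Every 'Group A' example satisfies: first > second AND sum ≥ 12. None of the 'Group B' examples do.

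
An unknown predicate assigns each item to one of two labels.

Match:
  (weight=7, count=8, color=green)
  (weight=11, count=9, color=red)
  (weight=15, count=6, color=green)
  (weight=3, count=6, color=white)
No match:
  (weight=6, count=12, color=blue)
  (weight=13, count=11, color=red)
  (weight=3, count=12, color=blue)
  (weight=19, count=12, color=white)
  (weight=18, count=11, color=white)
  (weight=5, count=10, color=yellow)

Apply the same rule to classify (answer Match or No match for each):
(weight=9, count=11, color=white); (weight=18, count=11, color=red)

One predicate separates the groups cleanly: count ≤ 9.
No match: (weight=9, count=11, color=white), since count = 11. No match: (weight=18, count=11, color=red), since count = 11.

No match, No match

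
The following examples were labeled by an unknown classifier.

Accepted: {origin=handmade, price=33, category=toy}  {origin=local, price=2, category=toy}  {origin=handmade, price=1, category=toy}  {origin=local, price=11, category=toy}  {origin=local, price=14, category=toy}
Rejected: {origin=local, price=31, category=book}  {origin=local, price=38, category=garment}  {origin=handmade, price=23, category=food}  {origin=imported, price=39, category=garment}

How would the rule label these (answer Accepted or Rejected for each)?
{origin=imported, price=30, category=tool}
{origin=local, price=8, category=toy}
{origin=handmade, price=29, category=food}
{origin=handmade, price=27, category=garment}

The simplest hypothesis consistent with all the labels is: category is toy.
{origin=imported, price=30, category=tool}: Rejected (category is tool).
{origin=local, price=8, category=toy}: Accepted (category is toy).
{origin=handmade, price=29, category=food}: Rejected (category is food).
{origin=handmade, price=27, category=garment}: Rejected (category is garment).

Rejected, Accepted, Rejected, Rejected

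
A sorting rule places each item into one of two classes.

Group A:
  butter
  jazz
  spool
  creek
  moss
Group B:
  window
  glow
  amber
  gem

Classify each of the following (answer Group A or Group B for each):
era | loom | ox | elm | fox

Group B, Group A, Group B, Group B, Group B

A rule that fits every label: has a double letter — true of each 'Group A' example, false of each 'Group B' one.
era: no doubled letter — lacks this property, so Group B. loom: 'oo' doubled — satisfies this, so Group A. ox: no doubled letter — lacks this property, so Group B. elm: no doubled letter — lacks this property, so Group B. fox: no doubled letter — lacks this property, so Group B.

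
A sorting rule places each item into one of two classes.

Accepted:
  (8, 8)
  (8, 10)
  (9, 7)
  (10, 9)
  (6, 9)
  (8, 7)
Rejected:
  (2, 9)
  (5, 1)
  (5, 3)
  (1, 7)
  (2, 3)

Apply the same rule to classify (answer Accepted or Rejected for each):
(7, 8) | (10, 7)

The pattern is that an item is 'Accepted' exactly when: sum ≥ 15.

Accepted, Accepted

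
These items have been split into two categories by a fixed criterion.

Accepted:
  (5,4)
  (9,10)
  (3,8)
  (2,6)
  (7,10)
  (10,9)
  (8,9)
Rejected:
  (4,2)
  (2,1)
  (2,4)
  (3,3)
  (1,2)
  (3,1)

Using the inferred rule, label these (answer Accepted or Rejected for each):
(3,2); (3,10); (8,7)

Rejected, Accepted, Accepted

One predicate separates the groups cleanly: sum ≥ 8.
(3,2): 3+2 = 5, doesn't qualify → Rejected.
(3,10): 3+10 = 13, fits → Accepted.
(8,7): 8+7 = 15, fits → Accepted.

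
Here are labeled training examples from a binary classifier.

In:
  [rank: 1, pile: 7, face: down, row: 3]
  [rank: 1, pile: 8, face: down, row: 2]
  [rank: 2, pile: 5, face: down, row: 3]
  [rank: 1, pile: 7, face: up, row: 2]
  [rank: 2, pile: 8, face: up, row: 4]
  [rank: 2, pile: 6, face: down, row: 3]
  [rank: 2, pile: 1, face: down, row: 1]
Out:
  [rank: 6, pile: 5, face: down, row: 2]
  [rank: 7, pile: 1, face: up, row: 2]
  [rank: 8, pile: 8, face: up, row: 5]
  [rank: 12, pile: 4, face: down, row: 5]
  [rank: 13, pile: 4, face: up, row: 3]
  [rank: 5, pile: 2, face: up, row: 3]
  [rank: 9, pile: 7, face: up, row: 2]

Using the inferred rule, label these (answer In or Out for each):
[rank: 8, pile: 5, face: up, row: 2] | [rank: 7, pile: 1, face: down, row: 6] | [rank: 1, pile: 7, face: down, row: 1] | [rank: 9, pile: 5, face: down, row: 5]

'In' ⟺ rank ≤ 2.
Out: [rank: 8, pile: 5, face: up, row: 2], since rank = 8.
Out: [rank: 7, pile: 1, face: down, row: 6], since rank = 7.
In: [rank: 1, pile: 7, face: down, row: 1], since rank = 1.
Out: [rank: 9, pile: 5, face: down, row: 5], since rank = 9.

Out, Out, In, Out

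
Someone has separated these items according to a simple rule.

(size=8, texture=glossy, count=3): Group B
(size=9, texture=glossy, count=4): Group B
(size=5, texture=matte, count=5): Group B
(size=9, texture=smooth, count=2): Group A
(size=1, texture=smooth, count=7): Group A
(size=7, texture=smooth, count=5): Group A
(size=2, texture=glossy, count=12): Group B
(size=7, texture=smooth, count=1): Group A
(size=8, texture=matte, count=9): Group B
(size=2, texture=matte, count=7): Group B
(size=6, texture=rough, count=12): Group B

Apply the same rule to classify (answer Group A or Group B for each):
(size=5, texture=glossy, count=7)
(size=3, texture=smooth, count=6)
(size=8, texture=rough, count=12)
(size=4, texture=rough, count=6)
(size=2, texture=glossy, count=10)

Checking candidate rules against both groups, what survives is: texture is smooth.

Group B, Group A, Group B, Group B, Group B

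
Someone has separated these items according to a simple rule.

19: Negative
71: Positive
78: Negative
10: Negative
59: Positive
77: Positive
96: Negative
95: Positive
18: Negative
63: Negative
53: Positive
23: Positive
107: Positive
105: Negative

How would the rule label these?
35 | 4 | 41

Positive, Negative, Positive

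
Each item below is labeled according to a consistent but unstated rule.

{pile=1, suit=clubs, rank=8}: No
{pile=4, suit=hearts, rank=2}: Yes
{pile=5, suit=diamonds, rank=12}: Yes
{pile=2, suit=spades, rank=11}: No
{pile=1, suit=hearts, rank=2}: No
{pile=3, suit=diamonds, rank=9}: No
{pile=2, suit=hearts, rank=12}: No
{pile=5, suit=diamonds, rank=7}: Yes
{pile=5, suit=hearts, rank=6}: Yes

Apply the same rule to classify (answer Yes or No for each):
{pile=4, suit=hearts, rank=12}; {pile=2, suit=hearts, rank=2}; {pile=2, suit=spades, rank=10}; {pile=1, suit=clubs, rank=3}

The simplest hypothesis consistent with all the labels is: pile ≥ 4.
{pile=4, suit=hearts, rank=12}: pile = 4 — passes, so Yes. {pile=2, suit=hearts, rank=2}: pile = 2 — does not satisfy this, so No. {pile=2, suit=spades, rank=10}: pile = 2 — does not satisfy this, so No. {pile=1, suit=clubs, rank=3}: pile = 1 — does not satisfy this, so No.

Yes, No, No, No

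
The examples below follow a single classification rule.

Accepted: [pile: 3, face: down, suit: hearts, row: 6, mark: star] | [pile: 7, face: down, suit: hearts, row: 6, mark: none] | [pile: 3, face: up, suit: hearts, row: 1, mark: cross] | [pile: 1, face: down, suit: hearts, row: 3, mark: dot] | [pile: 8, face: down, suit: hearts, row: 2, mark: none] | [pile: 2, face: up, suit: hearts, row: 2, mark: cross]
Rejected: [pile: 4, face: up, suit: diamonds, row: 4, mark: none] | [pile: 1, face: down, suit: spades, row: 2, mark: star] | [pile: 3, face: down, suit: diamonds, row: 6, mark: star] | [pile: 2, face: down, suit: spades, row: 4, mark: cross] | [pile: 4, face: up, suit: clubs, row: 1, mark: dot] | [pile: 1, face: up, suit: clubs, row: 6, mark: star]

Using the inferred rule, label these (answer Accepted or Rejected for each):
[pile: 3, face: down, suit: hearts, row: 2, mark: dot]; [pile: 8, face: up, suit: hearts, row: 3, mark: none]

Accepted, Accepted

Comparing the two groups points to one rule — suit is hearts.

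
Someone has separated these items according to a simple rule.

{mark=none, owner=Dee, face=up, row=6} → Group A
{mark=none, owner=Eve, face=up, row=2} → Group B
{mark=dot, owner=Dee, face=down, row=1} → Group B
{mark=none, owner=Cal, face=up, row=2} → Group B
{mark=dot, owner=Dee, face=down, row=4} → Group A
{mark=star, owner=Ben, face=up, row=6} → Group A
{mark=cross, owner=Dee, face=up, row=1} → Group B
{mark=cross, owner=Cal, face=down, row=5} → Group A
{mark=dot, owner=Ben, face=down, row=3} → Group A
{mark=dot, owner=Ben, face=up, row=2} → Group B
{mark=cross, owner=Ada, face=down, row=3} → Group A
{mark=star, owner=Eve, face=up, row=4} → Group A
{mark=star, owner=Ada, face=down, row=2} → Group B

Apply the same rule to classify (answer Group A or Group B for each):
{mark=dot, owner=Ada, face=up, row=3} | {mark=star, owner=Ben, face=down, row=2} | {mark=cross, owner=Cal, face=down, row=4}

Rule: row ≥ 3. This holds for each 'Group A' example and fails for each 'Group B' one.

Group A, Group B, Group A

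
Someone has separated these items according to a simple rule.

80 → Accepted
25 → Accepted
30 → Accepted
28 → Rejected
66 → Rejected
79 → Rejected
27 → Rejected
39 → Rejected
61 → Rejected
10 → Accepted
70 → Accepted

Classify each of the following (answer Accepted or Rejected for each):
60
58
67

Accepted, Rejected, Rejected

'Accepted' ⟺ multiple of 5.
60 → 60 = 5·12 → Accepted.
58 → 58 = 5·11 + 3 → Rejected.
67 → 67 = 5·13 + 2 → Rejected.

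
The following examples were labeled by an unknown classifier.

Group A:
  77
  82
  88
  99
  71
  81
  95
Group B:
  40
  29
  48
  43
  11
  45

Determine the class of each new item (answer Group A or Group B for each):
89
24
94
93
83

'Group A' ⟺ at least 71.

Group A, Group B, Group A, Group A, Group A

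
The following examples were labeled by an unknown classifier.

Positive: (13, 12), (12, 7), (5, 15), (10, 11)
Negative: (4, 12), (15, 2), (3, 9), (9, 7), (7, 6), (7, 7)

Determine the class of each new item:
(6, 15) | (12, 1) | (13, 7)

The rule appears to be: sum ≥ 19.
(6, 15) — 6+15 = 21, hence Positive. (12, 1) — 12+1 = 13, hence Negative. (13, 7) — 13+7 = 20, hence Positive.

Positive, Negative, Positive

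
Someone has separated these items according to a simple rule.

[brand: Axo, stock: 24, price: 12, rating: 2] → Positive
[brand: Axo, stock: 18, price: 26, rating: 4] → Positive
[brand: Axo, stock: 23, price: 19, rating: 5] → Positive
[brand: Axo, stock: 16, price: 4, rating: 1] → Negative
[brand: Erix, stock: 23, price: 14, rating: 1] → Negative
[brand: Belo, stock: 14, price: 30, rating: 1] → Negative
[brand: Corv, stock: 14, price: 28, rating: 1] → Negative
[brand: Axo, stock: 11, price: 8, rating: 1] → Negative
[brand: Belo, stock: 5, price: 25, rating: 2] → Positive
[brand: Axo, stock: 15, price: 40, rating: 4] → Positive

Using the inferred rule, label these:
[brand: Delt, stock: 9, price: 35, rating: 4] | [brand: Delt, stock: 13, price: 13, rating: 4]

Positive, Positive

Rule: rating ≥ 2. This holds for each 'Positive' example and fails for each 'Negative' one.
[brand: Delt, stock: 9, price: 35, rating: 4] — rating = 4, hence Positive. [brand: Delt, stock: 13, price: 13, rating: 4] — rating = 4, hence Positive.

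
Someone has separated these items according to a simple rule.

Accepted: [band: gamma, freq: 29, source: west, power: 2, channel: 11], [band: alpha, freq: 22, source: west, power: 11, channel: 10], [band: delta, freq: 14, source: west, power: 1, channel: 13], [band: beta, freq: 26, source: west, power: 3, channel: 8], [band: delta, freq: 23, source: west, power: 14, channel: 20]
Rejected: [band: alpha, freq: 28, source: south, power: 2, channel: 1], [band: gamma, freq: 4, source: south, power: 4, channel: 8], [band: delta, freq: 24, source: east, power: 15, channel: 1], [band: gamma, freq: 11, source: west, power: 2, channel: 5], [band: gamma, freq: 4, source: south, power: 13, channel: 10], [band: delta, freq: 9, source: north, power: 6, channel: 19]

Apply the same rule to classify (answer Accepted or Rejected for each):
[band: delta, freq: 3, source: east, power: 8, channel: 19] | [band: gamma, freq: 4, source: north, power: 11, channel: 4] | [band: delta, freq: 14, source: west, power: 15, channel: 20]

Rule: source is west AND freq ≥ 14. This holds for each 'Accepted' example and fails for each 'Rejected' one.
[band: delta, freq: 3, source: east, power: 8, channel: 19] — source is east, freq = 3, hence Rejected.
[band: gamma, freq: 4, source: north, power: 11, channel: 4] — source is north, freq = 4, hence Rejected.
[band: delta, freq: 14, source: west, power: 15, channel: 20] — source is west, freq = 14, hence Accepted.

Rejected, Rejected, Accepted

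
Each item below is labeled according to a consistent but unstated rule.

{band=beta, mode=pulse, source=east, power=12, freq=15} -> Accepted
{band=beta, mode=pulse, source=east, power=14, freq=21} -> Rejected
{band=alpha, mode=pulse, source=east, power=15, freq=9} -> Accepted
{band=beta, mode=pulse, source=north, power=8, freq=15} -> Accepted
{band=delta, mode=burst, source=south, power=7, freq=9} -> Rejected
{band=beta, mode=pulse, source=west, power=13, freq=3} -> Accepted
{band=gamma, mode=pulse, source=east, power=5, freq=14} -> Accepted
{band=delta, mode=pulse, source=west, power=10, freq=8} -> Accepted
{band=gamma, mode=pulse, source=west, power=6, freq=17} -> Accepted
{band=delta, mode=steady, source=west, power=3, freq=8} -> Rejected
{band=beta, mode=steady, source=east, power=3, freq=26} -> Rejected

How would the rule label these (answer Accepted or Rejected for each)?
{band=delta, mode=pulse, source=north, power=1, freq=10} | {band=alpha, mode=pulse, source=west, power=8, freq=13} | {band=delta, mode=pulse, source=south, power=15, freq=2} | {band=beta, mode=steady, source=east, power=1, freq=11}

Accepted, Accepted, Accepted, Rejected

All 'Accepted' examples share one property — mode is pulse AND freq ≤ 17 — and every 'Rejected' example lacks it.
{band=delta, mode=pulse, source=north, power=1, freq=10}: Accepted (mode is pulse, freq = 10). {band=alpha, mode=pulse, source=west, power=8, freq=13}: Accepted (mode is pulse, freq = 13). {band=delta, mode=pulse, source=south, power=15, freq=2}: Accepted (mode is pulse, freq = 2). {band=beta, mode=steady, source=east, power=1, freq=11}: Rejected (mode is steady, freq = 11).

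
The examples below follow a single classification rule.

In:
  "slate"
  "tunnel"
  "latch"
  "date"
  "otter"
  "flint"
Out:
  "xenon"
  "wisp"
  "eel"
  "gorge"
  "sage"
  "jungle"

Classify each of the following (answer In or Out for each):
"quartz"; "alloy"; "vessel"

In, Out, Out

The pattern is that an item is 'In' exactly when: contains 't'.
"quartz": has 't', matches → In.
"alloy": no 't', doesn't qualify → Out.
"vessel": no 't', doesn't qualify → Out.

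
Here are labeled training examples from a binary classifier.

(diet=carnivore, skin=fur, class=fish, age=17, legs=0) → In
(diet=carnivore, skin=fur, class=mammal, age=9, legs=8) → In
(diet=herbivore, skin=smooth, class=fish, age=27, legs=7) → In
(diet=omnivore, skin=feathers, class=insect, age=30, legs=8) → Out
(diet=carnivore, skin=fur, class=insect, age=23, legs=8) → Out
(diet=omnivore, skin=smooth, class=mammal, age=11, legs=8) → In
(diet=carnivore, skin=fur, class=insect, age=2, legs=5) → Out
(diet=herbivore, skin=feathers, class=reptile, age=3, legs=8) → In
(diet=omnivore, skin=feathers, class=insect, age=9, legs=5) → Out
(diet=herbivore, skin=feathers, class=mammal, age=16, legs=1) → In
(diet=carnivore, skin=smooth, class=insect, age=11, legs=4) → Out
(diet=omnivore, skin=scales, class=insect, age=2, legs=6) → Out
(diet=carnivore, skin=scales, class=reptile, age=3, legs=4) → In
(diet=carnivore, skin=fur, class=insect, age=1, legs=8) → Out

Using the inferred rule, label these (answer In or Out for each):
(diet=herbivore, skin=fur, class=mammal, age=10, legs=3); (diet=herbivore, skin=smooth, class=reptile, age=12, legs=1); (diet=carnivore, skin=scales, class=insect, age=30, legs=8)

All 'In' examples share one property — class is not insect — and every 'Out' example lacks it.

In, In, Out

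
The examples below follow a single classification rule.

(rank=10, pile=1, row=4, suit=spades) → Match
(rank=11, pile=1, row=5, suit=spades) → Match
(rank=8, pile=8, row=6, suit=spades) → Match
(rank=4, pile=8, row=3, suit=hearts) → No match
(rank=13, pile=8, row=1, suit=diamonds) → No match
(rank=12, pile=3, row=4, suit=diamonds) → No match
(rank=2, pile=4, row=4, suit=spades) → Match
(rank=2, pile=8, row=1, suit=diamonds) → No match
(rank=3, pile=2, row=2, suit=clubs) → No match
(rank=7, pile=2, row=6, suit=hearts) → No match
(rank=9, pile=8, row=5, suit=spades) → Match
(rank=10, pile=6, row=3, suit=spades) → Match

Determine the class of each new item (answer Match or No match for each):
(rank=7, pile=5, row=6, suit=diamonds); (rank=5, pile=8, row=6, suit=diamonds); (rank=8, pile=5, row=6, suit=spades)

No match, No match, Match

A rule that fits every label: suit is spades — true of each 'Match' example, false of each 'No match' one.
(rank=7, pile=5, row=6, suit=diamonds): suit is diamonds, does not pass → No match.
(rank=5, pile=8, row=6, suit=diamonds): suit is diamonds, does not pass → No match.
(rank=8, pile=5, row=6, suit=spades): suit is spades, fits → Match.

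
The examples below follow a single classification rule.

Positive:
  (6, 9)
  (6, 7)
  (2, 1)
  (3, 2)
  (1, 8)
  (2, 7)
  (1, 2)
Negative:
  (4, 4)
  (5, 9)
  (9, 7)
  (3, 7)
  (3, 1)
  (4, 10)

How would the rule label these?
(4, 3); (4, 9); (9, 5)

Positive, Positive, Negative

One predicate separates the groups cleanly: sum is odd.
(4, 3) — 4+3 = 7, hence Positive.
(4, 9) — 4+9 = 13, hence Positive.
(9, 5) — 9+5 = 14, hence Negative.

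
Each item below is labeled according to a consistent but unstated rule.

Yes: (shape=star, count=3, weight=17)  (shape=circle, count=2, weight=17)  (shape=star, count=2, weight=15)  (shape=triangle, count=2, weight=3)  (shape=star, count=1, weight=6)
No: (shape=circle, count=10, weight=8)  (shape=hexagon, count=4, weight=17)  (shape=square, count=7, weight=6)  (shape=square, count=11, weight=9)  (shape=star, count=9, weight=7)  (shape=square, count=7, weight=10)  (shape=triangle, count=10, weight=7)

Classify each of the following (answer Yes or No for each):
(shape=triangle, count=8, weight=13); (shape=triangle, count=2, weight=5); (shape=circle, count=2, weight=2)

A rule that fits every label: count ≤ 3 — true of each 'Yes' example, false of each 'No' one.
(shape=triangle, count=8, weight=13): count = 8 — doesn't match, so No.
(shape=triangle, count=2, weight=5): count = 2 — checks out, so Yes.
(shape=circle, count=2, weight=2): count = 2 — checks out, so Yes.

No, Yes, Yes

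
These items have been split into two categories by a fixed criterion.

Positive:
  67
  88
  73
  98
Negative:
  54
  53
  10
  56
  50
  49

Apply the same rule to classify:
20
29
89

Negative, Negative, Positive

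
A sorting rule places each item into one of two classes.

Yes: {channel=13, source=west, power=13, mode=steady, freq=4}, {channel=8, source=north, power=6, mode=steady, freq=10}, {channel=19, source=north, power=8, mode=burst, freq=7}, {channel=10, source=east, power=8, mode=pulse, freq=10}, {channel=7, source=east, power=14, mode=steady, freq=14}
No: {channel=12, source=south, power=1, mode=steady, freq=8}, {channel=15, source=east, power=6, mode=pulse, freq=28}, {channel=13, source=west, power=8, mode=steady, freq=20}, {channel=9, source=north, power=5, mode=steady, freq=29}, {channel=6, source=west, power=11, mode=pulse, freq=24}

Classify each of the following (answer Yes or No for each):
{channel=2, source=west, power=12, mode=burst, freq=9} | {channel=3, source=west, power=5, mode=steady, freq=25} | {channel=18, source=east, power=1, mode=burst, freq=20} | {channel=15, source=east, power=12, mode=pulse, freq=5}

One predicate separates the groups cleanly: freq ≤ 14 AND power ≥ 5.
Yes: {channel=2, source=west, power=12, mode=burst, freq=9}, since freq = 9, power = 12.
No: {channel=3, source=west, power=5, mode=steady, freq=25}, since freq = 25, power = 5.
No: {channel=18, source=east, power=1, mode=burst, freq=20}, since freq = 20, power = 1.
Yes: {channel=15, source=east, power=12, mode=pulse, freq=5}, since freq = 5, power = 12.

Yes, No, No, Yes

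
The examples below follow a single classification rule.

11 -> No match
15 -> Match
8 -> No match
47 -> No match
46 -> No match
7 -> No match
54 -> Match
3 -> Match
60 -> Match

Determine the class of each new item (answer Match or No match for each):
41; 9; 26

No match, Match, No match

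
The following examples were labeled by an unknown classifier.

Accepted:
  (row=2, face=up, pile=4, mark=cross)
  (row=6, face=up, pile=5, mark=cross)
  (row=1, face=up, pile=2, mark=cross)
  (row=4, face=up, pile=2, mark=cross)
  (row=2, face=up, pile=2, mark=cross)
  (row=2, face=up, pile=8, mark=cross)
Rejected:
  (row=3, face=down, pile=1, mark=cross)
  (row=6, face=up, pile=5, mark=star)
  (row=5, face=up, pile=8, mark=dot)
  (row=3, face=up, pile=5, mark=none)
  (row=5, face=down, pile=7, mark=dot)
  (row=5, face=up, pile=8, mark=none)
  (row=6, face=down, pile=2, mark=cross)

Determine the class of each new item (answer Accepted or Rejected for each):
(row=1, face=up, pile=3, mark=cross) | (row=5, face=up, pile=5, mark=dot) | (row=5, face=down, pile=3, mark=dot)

Accepted, Rejected, Rejected

One predicate separates the groups cleanly: face is up AND mark is cross.
(row=1, face=up, pile=3, mark=cross): Accepted (face is up, mark is cross).
(row=5, face=up, pile=5, mark=dot): Rejected (face is up, mark is dot).
(row=5, face=down, pile=3, mark=dot): Rejected (face is down, mark is dot).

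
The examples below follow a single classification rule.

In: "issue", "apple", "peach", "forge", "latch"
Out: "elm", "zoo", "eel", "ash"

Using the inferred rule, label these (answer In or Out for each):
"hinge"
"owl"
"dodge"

In, Out, In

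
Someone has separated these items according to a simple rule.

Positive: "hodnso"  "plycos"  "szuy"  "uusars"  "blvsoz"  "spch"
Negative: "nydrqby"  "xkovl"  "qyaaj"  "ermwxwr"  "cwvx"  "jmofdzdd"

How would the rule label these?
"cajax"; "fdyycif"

Negative, Negative

A rule that fits every label: contains 's' — true of each 'Positive' example, false of each 'Negative' one.
"cajax": no 's' — lacks this property, so Negative.
"fdyycif": no 's' — lacks this property, so Negative.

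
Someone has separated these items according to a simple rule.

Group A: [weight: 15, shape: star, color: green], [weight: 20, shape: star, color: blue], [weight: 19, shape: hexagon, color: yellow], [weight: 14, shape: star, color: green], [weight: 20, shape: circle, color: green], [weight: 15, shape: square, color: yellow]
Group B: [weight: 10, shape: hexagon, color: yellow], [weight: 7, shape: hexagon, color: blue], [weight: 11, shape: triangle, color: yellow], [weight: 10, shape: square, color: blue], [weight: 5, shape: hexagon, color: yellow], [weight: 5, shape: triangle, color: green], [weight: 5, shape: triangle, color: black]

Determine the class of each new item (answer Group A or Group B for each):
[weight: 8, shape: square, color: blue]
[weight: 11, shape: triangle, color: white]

Group B, Group B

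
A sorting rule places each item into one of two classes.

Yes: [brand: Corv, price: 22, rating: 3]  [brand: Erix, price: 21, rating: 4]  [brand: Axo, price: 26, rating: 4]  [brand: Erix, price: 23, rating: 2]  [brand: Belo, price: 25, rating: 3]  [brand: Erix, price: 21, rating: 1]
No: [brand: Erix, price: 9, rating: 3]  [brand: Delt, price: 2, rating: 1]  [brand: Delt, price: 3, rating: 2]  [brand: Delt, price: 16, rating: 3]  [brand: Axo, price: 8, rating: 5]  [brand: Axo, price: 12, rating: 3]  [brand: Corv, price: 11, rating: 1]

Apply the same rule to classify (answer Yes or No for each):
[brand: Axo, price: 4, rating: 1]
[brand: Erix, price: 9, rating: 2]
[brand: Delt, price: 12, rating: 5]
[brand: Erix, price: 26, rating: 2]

A rule that fits every label: price ≥ 21 — true of each 'Yes' example, false of each 'No' one.
[brand: Axo, price: 4, rating: 1]: No (price = 4). [brand: Erix, price: 9, rating: 2]: No (price = 9). [brand: Delt, price: 12, rating: 5]: No (price = 12). [brand: Erix, price: 26, rating: 2]: Yes (price = 26).

No, No, No, Yes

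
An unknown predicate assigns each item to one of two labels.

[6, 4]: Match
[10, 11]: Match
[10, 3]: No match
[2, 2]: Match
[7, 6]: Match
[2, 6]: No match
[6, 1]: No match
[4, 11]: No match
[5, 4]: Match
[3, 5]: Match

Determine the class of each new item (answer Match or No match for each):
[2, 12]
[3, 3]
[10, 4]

No match, Match, No match

One predicate separates the groups cleanly: |first − second| ≤ 2.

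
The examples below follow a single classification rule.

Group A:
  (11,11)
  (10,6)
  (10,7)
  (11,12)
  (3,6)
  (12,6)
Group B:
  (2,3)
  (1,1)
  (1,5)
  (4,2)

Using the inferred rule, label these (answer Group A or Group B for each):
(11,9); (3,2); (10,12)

Group A, Group B, Group A

A rule that fits every label: sum ≥ 9 — true of each 'Group A' example, false of each 'Group B' one.
(11,9) → 11+9 = 20 → Group A. (3,2) → 3+2 = 5 → Group B. (10,12) → 10+12 = 22 → Group A.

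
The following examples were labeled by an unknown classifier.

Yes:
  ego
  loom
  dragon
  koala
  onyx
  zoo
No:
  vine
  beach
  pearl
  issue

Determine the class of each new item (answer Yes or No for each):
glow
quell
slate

Yes, No, No

The common property of the 'Yes' items is: contains 'o'. No 'No' item has it.
glow — has 'o', hence Yes. quell — no 'o', hence No. slate — no 'o', hence No.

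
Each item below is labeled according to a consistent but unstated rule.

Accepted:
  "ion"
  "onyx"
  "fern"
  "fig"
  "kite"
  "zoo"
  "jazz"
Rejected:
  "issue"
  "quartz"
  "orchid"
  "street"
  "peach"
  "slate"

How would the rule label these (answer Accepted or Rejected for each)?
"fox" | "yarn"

The common property of the 'Accepted' items is: length ≤ 4. No 'Rejected' item has it.
"fox" → length 3 → Accepted.
"yarn" → length 4 → Accepted.

Accepted, Accepted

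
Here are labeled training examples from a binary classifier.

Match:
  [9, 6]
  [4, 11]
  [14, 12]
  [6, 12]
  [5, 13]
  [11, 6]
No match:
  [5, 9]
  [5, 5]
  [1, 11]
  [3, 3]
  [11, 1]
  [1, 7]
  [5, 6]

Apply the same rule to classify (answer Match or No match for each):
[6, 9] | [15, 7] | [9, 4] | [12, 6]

The distinguishing property — sum ≥ 15 — holds for all the 'Match' cases and none of the 'No match' cases.
[6, 9] → 6+9 = 15 → Match.
[15, 7] → 15+7 = 22 → Match.
[9, 4] → 9+4 = 13 → No match.
[12, 6] → 12+6 = 18 → Match.

Match, Match, No match, Match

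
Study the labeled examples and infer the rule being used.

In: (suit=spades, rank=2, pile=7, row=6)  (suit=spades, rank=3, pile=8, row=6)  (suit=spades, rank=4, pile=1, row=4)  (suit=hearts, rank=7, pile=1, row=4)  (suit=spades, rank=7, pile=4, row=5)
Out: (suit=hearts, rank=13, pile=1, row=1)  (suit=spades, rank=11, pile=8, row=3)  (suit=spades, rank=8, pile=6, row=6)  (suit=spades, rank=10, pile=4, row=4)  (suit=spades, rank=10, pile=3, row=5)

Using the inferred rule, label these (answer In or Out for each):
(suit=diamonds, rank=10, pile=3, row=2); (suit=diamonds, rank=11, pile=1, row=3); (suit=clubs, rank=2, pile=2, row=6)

One predicate separates the groups cleanly: rank ≤ 7.
(suit=diamonds, rank=10, pile=3, row=2): rank = 10 — fails this test, so Out. (suit=diamonds, rank=11, pile=1, row=3): rank = 11 — fails this test, so Out. (suit=clubs, rank=2, pile=2, row=6): rank = 2 — satisfies this, so In.

Out, Out, In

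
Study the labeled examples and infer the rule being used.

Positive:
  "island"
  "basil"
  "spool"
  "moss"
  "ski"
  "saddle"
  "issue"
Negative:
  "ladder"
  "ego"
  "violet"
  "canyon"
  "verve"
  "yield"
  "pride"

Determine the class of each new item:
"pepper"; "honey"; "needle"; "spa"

Negative, Negative, Negative, Positive

Comparing the two groups points to one rule — contains 's'.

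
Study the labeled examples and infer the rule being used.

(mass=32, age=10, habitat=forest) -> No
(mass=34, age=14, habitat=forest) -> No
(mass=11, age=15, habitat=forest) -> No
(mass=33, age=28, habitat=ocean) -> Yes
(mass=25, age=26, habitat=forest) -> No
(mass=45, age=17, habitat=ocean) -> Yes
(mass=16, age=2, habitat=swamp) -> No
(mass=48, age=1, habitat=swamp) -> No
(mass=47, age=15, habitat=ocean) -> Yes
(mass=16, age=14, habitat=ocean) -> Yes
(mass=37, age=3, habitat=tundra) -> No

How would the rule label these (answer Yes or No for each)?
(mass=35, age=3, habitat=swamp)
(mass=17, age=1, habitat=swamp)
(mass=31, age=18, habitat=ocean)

The pattern is that an item is 'Yes' exactly when: habitat is ocean.
(mass=35, age=3, habitat=swamp): habitat is swamp — doesn't qualify, so No.
(mass=17, age=1, habitat=swamp): habitat is swamp — doesn't qualify, so No.
(mass=31, age=18, habitat=ocean): habitat is ocean — passes, so Yes.

No, No, Yes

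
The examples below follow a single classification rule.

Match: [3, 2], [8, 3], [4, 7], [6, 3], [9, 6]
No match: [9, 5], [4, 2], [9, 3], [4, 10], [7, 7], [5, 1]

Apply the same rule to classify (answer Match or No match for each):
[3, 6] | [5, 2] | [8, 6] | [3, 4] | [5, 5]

'Match' ⟺ sum is odd.

Match, Match, No match, Match, No match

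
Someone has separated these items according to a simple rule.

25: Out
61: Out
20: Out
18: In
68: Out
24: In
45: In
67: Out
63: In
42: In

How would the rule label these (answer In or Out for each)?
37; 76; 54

Out, Out, In

Looking at the examples, the only property every 'In' case has and every 'Out' case lacks is: multiple of 3.
37 → 37 = 3·12 + 1 → Out.
76 → 76 = 3·25 + 1 → Out.
54 → 54 = 3·18 → In.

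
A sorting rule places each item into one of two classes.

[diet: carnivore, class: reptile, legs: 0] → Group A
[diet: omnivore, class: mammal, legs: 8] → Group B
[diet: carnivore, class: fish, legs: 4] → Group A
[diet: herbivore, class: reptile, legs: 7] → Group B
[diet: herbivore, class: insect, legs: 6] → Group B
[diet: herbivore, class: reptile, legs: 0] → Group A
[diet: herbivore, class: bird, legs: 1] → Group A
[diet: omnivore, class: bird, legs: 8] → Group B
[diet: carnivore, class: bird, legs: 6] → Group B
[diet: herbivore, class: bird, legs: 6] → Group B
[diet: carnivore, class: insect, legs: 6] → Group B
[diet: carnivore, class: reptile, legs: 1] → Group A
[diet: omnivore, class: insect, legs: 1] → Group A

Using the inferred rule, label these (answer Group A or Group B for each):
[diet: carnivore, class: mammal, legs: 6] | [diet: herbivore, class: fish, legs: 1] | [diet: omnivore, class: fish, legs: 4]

Every 'Group A' example satisfies: legs ≤ 4. None of the 'Group B' examples do.

Group B, Group A, Group A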